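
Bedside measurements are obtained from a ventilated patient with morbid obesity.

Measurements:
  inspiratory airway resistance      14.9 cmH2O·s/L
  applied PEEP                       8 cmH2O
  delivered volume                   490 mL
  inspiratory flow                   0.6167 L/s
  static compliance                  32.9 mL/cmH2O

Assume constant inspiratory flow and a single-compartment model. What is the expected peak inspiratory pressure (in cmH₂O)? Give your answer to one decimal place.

32.1

Equation of motion (constant flow): PIP = Vt/C + R·V̇ + PEEP.
PIP = 490/32.9 + 14.9×0.6167 + 8 = 14.894 + 9.189 + 8 = 32.083 cmH2O.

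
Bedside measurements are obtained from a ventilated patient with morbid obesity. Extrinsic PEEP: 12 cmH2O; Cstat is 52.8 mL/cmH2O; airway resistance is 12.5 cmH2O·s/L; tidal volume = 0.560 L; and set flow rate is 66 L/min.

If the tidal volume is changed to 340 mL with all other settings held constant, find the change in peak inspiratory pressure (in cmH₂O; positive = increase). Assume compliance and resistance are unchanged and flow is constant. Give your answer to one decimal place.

-4.2

PIP = Vt/C + R·V̇ + PEEP (constant-flow equation of motion).
Only the elastic term changes: ΔPIP = ΔVt / C = (340 − 560) / 52.8 = -4.167 cmH2O.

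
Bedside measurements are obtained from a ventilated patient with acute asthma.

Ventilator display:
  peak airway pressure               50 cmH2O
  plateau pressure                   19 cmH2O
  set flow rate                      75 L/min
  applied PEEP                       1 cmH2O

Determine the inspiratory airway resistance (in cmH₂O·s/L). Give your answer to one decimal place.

24.8

Flow: 75 L/min ÷ 60 = 1.25 L/s.
Raw = (PIP − Pplat) / flow = (50 − 19) / 1.25 = 31.0 / 1.25 = 24.8 cmH2O·s/L.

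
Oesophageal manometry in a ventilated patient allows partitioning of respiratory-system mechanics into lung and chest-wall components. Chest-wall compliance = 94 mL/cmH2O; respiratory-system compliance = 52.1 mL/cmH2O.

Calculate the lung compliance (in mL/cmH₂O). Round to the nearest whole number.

117

1/CL = 1/Crs − 1/Ccw.
1/CL = 1/52.1 − 1/94 = 0.008556.
CL = 116.88 mL/cmH2O.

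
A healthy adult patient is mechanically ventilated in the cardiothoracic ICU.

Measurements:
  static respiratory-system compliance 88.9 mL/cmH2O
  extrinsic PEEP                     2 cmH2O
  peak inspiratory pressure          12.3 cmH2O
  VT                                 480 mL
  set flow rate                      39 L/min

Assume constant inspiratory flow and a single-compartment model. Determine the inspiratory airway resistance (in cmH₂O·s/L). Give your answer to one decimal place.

Flow: 39 L/min ÷ 60 = 0.65 L/s.
Equation of motion (constant flow): PIP = Vt/C + R·V̇ + PEEP.
R·V̇ = PIP − Vt/C − PEEP = 12.3 − 480/88.9 − 2 = 12.3 − 5.399 − 2 = 4.901 cmH2O.
R = 4.901 / 0.65 = 7.54 cmH2O·s/L.

7.5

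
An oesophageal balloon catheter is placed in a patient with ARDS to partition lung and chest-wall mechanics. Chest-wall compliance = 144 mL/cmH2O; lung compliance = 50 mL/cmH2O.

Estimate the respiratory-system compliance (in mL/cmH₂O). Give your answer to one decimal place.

37.1

Lung and chest wall are elastances in series: 1/Crs = 1/CL + 1/Ccw.
1/Crs = 1/50 + 1/144 = 0.02694.
Crs = 37.12 mL/cmH2O.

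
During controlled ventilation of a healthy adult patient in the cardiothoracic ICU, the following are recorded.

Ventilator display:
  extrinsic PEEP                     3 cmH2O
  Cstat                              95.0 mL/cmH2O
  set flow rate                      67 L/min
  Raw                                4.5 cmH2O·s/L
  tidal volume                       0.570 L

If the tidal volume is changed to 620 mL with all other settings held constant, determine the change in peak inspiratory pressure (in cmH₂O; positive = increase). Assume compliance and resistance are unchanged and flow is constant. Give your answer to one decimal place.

PIP = Vt/C + R·V̇ + PEEP (constant-flow equation of motion).
Only the elastic term changes: ΔPIP = ΔVt / C = (620 − 570) / 95.0 = 0.5263 cmH2O.

0.5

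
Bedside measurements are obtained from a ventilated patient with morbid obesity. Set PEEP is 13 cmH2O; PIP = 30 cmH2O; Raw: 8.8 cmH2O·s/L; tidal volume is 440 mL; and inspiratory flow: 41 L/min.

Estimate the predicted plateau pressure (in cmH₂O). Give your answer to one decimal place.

24.0

Flow: 41 L/min ÷ 60 = 0.6833 L/s.
Pplat = PIP − Raw × flow = 30 − 8.8 × 0.6833 = 30 − 6.013 = 23.987 cmH2O.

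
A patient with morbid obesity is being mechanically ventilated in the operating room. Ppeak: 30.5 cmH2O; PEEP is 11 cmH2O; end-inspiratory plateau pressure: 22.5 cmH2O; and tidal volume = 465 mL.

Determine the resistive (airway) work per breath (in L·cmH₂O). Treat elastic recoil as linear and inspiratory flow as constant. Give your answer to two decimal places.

With constant inspiratory flow the resistive pressure is constant at PIP − Pplat = 30.5 − 22.5 = 8.0 cmH2O, so resistive work = 8.0 × 0.465 = 3.72 L·cmH2O.

3.72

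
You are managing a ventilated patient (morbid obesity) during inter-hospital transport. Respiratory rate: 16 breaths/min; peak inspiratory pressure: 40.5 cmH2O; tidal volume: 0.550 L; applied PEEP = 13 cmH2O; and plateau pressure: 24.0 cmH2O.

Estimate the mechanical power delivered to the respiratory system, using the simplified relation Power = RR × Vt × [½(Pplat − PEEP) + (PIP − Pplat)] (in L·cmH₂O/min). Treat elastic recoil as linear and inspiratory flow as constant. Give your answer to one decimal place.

193.6

Per-breath work = Vt × [½(Pplat−PEEP) + (PIP−Pplat)] = 0.550 × [0.5×11.0 + 16.5] = 0.550 × 22.0 = 12.1 L·cmH2O.
Power = 16 × 12.1 = 193.6 L·cmH2O/min.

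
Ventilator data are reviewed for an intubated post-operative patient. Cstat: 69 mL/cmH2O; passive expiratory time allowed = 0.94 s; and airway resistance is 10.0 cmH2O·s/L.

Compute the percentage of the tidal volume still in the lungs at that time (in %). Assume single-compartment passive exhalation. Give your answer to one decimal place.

25.6

τ = R × C = 10.0 × 69 mL/cmH2O = 10.0 × 0.069 L/cmH2O = 0.69 s.
Passive exhalation: V(t)/V₀ = e^(−t/τ) = e^(−0.94/0.69) = 0.2561.
Fraction remaining = 0.2561 → 25.61%.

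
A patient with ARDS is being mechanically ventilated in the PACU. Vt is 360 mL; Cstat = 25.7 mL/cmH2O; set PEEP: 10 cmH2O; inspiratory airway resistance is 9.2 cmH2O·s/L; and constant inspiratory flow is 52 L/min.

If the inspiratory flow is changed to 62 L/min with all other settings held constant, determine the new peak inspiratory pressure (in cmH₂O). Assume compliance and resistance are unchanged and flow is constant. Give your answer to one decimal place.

33.5

Flow: 52 L/min ÷ 60 = 0.8667 L/s.
New flow: 62 L/min ÷ 60 = 1.0333 L/s.
PIP = Vt/C + R·V̇ + PEEP (constant-flow equation of motion).
Only the resistive term changes: ΔPIP = R × ΔV̇ = 9.2 × (1.0333 − 0.8667) = 9.2 × 0.1666 = 1.533 cmH2O.
Original PIP = 360/25.7 + 9.2×0.8667 + 10 = 31.981 cmH2O; new PIP = 31.981 + (1.533) = 33.514 cmH2O.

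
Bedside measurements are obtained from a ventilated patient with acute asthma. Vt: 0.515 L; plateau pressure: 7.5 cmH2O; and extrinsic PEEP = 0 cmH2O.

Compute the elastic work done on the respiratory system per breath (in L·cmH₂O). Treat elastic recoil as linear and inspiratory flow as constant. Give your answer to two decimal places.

Elastic work ≈ ½ × (Pplat − PEEP) × Vt = 0.5 × (7.5 − 0) × 0.515 L = 0.5 × 7.5 × 0.515 = 1.931 L·cmH2O.

1.93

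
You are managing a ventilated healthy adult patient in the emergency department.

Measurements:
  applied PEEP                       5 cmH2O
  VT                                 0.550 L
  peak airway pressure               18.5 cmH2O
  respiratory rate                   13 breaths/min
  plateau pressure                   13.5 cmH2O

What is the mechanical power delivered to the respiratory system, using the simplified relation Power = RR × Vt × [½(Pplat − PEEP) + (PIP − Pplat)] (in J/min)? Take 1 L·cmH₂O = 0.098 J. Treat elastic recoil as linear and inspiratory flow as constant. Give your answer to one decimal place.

Per-breath work = Vt × [½(Pplat−PEEP) + (PIP−Pplat)] = 0.550 × [0.5×8.5 + 5.0] = 0.550 × 9.25 = 5.088 L·cmH2O.
Power = 13 × 5.088 = 66.144 L·cmH2O/min.
× 0.098 J/(L·cmH2O) → 6.482 J/min.

6.5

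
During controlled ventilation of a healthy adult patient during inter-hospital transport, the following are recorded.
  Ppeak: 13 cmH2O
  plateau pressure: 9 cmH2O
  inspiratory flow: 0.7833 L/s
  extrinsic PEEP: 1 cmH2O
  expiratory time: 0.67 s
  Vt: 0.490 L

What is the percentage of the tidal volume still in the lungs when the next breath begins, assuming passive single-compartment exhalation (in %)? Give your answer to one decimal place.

R = (PIP − Pplat)/V̇ = (13 − 9) / 0.7833 = 4.0/0.7833 = 5.107 cmH2O·s/L.
C = Vt/(Pplat − PEEP) = 490.0 / (9 − 1) = 490.0/8.0 = 61.25 mL/cmH2O.
τ = R × C = 5.107 × 0.06125 L/cmH2O = 0.3128 s.
Fraction remaining at end-expiration = e^(−Te/τ) = e^(−0.67/0.3128) = 0.1174 → 11.74%.

11.7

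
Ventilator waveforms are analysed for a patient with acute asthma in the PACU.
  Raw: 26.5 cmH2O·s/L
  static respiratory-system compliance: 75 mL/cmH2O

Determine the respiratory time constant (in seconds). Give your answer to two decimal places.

τ = R × C = 26.5 × 75 mL/cmH2O = 26.5 × 0.075 L/cmH2O = 1.988 s.

1.99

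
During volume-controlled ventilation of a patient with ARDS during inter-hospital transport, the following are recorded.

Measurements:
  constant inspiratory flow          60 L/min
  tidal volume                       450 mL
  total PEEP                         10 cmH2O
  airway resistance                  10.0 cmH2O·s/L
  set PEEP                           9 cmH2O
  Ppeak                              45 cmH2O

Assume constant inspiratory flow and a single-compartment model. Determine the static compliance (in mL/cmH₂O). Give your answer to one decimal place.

18.0

Flow: 60 L/min ÷ 60 = 1 L/s.
Total PEEP = 10 cmH2O (set 9 + intrinsic 1); this is the baseline alveolar pressure.
Equation of motion (constant flow): PIP = Vt/C + R·V̇ + PEEP.
Vt/C = PIP − R·V̇ − PEEP = 45 − 10.0×1 − 10 = 45 − 10.0 − 10 = 25.0 cmH2O.
C = Vt / 25.0 = 450 / 25.0 = 18.0 mL/cmH2O.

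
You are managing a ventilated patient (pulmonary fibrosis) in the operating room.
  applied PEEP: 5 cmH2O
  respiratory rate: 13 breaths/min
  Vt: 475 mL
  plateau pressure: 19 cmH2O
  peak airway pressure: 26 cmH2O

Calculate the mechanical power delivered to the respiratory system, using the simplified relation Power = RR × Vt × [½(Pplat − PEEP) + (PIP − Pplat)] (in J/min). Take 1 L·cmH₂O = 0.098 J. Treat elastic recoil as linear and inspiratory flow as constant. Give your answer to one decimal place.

8.5

Per-breath work = Vt × [½(Pplat−PEEP) + (PIP−Pplat)] = 0.475 × [0.5×14.0 + 7.0] = 0.475 × 14.0 = 6.65 L·cmH2O.
Power = 13 × 6.65 = 86.45 L·cmH2O/min.
× 0.098 J/(L·cmH2O) → 8.472 J/min.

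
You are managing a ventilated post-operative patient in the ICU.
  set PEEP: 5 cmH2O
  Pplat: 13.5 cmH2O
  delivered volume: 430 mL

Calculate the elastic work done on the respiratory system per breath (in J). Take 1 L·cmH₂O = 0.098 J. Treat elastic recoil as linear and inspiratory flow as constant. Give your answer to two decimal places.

Elastic work ≈ ½ × (Pplat − PEEP) × Vt = 0.5 × (13.5 − 5) × 0.430 L = 0.5 × 8.5 × 0.430 = 1.828 L·cmH2O.
× 0.098 J/(L·cmH2O) → 0.1791 J.

0.18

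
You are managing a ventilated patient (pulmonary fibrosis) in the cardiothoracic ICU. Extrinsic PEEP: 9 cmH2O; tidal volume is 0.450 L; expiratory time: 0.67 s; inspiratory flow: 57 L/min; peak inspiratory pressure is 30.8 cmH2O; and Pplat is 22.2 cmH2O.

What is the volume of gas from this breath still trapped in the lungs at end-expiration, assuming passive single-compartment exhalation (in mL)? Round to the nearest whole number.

Flow: 57 L/min ÷ 60 = 0.95 L/s.
R = (PIP − Pplat)/V̇ = (30.8 − 22.2) / 0.95 = 8.6/0.95 = 9.053 cmH2O·s/L.
C = Vt/(Pplat − PEEP) = 450.0 / (22.2 − 9) = 450.0/13.2 = 34.091 mL/cmH2O.
τ = R × C = 9.053 × 0.03409 L/cmH2O = 0.3086 s.
Fraction remaining = e^(−Te/τ) = e^(−0.67/0.3086) = 0.1141.
Trapped volume = 450.0 × 0.1141 = 51.345 mL.

51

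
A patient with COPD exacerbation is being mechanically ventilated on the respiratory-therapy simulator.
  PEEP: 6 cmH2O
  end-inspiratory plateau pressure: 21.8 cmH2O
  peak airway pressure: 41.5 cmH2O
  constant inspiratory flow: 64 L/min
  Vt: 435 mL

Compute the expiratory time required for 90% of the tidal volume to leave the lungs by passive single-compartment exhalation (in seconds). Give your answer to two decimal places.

Flow: 64 L/min ÷ 60 = 1.0667 L/s.
R = (PIP − Pplat)/V̇ = (41.5 − 21.8) / 1.0667 = 19.7/1.0667 = 18.468 cmH2O·s/L.
C = Vt/(Pplat − PEEP) = 435.0 / (21.8 − 6) = 435.0/15.8 = 27.532 mL/cmH2O.
τ = R × C = 18.468 × 0.02753 L/cmH2O = 0.5084 s.
t = −τ·ln(1 − 0.90) = −0.5084·ln(0.1) = 1.171 s.

1.17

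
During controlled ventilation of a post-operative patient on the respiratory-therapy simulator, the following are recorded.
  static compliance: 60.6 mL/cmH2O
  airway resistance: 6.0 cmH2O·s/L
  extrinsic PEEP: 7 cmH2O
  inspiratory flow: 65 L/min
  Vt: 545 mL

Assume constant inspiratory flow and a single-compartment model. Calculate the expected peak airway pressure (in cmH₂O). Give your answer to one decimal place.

Flow: 65 L/min ÷ 60 = 1.0833 L/s.
Equation of motion (constant flow): PIP = Vt/C + R·V̇ + PEEP.
PIP = 545/60.6 + 6.0×1.0833 + 7 = 8.993 + 6.5 + 7 = 22.493 cmH2O.

22.5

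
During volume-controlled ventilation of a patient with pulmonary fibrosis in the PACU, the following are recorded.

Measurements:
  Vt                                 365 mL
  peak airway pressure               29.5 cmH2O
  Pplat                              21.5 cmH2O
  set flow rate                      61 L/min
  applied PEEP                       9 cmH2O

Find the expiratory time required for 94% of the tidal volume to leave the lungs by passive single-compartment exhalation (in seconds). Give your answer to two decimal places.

0.65

Flow: 61 L/min ÷ 60 = 1.0167 L/s.
R = (PIP − Pplat)/V̇ = (29.5 − 21.5) / 1.0167 = 8.0/1.0167 = 7.869 cmH2O·s/L.
C = Vt/(Pplat − PEEP) = 365.0 / (21.5 − 9) = 365.0/12.5 = 29.2 mL/cmH2O.
τ = R × C = 7.869 × 0.0292 L/cmH2O = 0.2298 s.
t = −τ·ln(1 − 0.94) = −0.2298·ln(0.06) = 0.6465 s.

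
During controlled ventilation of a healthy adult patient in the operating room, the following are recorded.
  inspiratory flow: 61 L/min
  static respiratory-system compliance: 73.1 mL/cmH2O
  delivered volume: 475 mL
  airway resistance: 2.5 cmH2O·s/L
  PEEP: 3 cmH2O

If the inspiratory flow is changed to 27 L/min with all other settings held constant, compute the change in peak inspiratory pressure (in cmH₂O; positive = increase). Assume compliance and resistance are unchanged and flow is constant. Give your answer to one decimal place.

Flow: 61 L/min ÷ 60 = 1.0167 L/s.
New flow: 27 L/min ÷ 60 = 0.45 L/s.
PIP = Vt/C + R·V̇ + PEEP (constant-flow equation of motion).
Only the resistive term changes: ΔPIP = R × ΔV̇ = 2.5 × (0.45 − 1.0167) = 2.5 × -0.5667 = -1.417 cmH2O.

-1.4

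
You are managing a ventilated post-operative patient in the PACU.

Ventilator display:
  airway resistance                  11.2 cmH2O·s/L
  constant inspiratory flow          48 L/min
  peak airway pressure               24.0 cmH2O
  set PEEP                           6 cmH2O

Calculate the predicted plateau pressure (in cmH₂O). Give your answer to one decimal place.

15.0

Flow: 48 L/min ÷ 60 = 0.8 L/s.
Pplat = PIP − Raw × flow = 24.0 − 11.2 × 0.8 = 24.0 − 8.96 = 15.04 cmH2O.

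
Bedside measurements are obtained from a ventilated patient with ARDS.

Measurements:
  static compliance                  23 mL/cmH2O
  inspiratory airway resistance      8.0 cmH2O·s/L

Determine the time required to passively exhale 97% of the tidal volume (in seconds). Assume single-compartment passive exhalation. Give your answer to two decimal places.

τ = R × C = 8.0 × 23 mL/cmH2O = 8.0 × 0.023 L/cmH2O = 0.184 s.
Exhaled fraction f = 1 − e^(−t/τ) → t = −τ·ln(1 − f) = −0.184·ln(0.03) = 0.6452 s.

0.65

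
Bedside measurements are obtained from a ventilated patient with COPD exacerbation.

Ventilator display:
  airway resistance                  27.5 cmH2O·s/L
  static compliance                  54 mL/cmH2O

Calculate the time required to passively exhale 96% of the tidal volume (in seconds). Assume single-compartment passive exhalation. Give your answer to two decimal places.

4.78

τ = R × C = 27.5 × 54 mL/cmH2O = 27.5 × 0.054 L/cmH2O = 1.485 s.
Exhaled fraction f = 1 − e^(−t/τ) → t = −τ·ln(1 − f) = −1.485·ln(0.04) = 4.78 s.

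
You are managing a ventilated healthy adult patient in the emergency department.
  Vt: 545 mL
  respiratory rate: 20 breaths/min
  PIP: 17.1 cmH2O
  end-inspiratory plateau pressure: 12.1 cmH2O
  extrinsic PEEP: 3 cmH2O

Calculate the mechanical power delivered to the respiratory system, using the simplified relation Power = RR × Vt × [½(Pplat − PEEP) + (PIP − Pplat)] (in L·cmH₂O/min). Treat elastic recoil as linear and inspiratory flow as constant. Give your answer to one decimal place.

Per-breath work = Vt × [½(Pplat−PEEP) + (PIP−Pplat)] = 0.545 × [0.5×9.1 + 5.0] = 0.545 × 9.55 = 5.205 L·cmH2O.
Power = 20 × 5.205 = 104.1 L·cmH2O/min.

104.1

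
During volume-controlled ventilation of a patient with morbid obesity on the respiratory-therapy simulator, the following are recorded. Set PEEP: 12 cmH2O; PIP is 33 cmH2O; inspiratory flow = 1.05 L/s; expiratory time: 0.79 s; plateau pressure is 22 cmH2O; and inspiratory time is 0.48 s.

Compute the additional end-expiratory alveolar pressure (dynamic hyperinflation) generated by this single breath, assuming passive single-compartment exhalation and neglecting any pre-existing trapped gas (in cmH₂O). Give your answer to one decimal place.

2.2

Vt = flow × Ti = 1.05 L/s × 0.48 s × 1000 mL/L = 504.0 mL.
R = (PIP − Pplat)/V̇ = (33 − 22) / 1.05 = 11.0/1.05 = 10.476 cmH2O·s/L.
C = Vt/(Pplat − PEEP) = 504.0 / (22 − 12) = 504.0/10.0 = 50.4 mL/cmH2O.
τ = R × C = 10.476 × 0.0504 L/cmH2O = 0.528 s.
Fraction remaining = e^(−Te/τ) = e^(−0.79/0.528) = 0.224; trapped volume = 504.0 × 0.224 = 112.9 mL.
Additional alveolar pressure from trapping ≈ V_trapped / C = 112.9 / 50.4 = 2.24 cmH2O.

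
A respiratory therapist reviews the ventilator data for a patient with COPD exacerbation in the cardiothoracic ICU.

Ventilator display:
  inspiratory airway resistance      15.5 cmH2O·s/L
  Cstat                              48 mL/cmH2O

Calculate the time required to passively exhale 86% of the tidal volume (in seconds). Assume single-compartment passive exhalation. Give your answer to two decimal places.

τ = R × C = 15.5 × 48 mL/cmH2O = 15.5 × 0.048 L/cmH2O = 0.744 s.
Exhaled fraction f = 1 − e^(−t/τ) → t = −τ·ln(1 − f) = −0.744·ln(0.14) = 1.463 s.

1.46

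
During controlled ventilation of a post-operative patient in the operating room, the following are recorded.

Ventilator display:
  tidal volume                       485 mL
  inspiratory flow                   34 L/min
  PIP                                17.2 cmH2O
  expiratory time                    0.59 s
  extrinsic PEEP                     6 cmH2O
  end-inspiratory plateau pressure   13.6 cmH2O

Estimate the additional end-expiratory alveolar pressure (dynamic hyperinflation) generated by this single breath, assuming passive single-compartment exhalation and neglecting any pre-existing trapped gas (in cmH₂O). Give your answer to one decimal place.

Flow: 34 L/min ÷ 60 = 0.5667 L/s.
R = (PIP − Pplat)/V̇ = (17.2 − 13.6) / 0.5667 = 3.6/0.5667 = 6.353 cmH2O·s/L.
C = Vt/(Pplat − PEEP) = 485.0 / (13.6 − 6) = 485.0/7.6 = 63.816 mL/cmH2O.
τ = R × C = 6.353 × 0.06382 L/cmH2O = 0.4054 s.
Fraction remaining = e^(−Te/τ) = e^(−0.59/0.4054) = 0.2333; trapped volume = 485.0 × 0.2333 = 113.15 mL.
Additional alveolar pressure from trapping ≈ V_trapped / C = 113.15 / 63.816 = 1.773 cmH2O.

1.8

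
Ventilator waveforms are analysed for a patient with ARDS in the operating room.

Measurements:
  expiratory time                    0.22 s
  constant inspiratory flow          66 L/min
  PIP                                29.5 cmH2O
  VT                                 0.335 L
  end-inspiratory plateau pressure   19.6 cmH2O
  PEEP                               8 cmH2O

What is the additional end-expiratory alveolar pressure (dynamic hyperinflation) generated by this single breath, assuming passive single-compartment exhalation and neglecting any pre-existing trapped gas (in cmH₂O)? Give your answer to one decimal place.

Flow: 66 L/min ÷ 60 = 1.1 L/s.
R = (PIP − Pplat)/V̇ = (29.5 − 19.6) / 1.1 = 9.9/1.1 = 9.0 cmH2O·s/L.
C = Vt/(Pplat − PEEP) = 335.0 / (19.6 − 8) = 335.0/11.6 = 28.879 mL/cmH2O.
τ = R × C = 9.0 × 0.02888 L/cmH2O = 0.2599 s.
Fraction remaining = e^(−Te/τ) = e^(−0.22/0.2599) = 0.4289; trapped volume = 335.0 × 0.4289 = 143.68 mL.
Additional alveolar pressure from trapping ≈ V_trapped / C = 143.68 / 28.879 = 4.975 cmH2O.

5.0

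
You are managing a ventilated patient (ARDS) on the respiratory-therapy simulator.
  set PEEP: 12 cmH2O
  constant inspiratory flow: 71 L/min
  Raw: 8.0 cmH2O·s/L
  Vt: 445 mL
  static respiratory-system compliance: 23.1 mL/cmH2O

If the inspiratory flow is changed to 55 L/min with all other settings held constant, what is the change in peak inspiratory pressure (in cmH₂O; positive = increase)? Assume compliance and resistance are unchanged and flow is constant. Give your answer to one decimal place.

Flow: 71 L/min ÷ 60 = 1.1833 L/s.
New flow: 55 L/min ÷ 60 = 0.9167 L/s.
PIP = Vt/C + R·V̇ + PEEP (constant-flow equation of motion).
Only the resistive term changes: ΔPIP = R × ΔV̇ = 8.0 × (0.9167 − 1.1833) = 8.0 × -0.2666 = -2.133 cmH2O.

-2.1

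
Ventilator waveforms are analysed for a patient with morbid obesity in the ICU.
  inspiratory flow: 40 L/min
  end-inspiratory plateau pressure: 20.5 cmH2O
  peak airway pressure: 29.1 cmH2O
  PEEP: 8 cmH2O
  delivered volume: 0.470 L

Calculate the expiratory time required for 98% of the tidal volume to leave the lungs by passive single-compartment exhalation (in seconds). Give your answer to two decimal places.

Flow: 40 L/min ÷ 60 = 0.6667 L/s.
R = (PIP − Pplat)/V̇ = (29.1 − 20.5) / 0.6667 = 8.6/0.6667 = 12.899 cmH2O·s/L.
C = Vt/(Pplat − PEEP) = 470.0 / (20.5 − 8) = 470.0/12.5 = 37.6 mL/cmH2O.
τ = R × C = 12.899 × 0.0376 L/cmH2O = 0.485 s.
t = −τ·ln(1 − 0.98) = −0.485·ln(0.02) = 1.897 s.

1.90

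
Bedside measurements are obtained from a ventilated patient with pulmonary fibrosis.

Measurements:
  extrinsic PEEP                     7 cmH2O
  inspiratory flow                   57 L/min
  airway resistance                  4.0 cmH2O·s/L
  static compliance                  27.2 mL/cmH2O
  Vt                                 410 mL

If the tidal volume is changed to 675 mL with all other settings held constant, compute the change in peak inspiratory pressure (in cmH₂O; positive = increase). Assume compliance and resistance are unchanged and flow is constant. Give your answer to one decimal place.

PIP = Vt/C + R·V̇ + PEEP (constant-flow equation of motion).
Only the elastic term changes: ΔPIP = ΔVt / C = (675 − 410) / 27.2 = 9.743 cmH2O.

9.7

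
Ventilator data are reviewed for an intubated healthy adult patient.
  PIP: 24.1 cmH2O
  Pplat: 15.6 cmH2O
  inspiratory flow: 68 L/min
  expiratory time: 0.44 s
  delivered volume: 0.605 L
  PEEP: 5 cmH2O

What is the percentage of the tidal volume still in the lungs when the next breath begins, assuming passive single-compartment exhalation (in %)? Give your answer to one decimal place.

Flow: 68 L/min ÷ 60 = 1.1333 L/s.
R = (PIP − Pplat)/V̇ = (24.1 − 15.6) / 1.1333 = 8.5/1.1333 = 7.5 cmH2O·s/L.
C = Vt/(Pplat − PEEP) = 605.0 / (15.6 − 5) = 605.0/10.6 = 57.075 mL/cmH2O.
τ = R × C = 7.5 × 0.05708 L/cmH2O = 0.4281 s.
Fraction remaining at end-expiration = e^(−Te/τ) = e^(−0.44/0.4281) = 0.3578 → 35.78%.

35.8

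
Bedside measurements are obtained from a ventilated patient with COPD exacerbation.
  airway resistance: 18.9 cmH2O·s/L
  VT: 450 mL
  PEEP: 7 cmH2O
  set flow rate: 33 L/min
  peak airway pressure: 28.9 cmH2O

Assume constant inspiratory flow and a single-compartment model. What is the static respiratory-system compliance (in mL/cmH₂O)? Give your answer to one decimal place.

39.1

Flow: 33 L/min ÷ 60 = 0.55 L/s.
Equation of motion (constant flow): PIP = Vt/C + R·V̇ + PEEP.
Vt/C = PIP − R·V̇ − PEEP = 28.9 − 18.9×0.55 − 7 = 28.9 − 10.395 − 7 = 11.505 cmH2O.
C = Vt / 11.505 = 450 / 11.505 = 39.113 mL/cmH2O.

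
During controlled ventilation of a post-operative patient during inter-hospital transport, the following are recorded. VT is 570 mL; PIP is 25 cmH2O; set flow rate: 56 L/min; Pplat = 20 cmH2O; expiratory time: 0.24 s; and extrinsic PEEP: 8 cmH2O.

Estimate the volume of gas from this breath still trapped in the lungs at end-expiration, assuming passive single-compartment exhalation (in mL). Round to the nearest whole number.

Flow: 56 L/min ÷ 60 = 0.9333 L/s.
R = (PIP − Pplat)/V̇ = (25 − 20) / 0.9333 = 5.0/0.9333 = 5.357 cmH2O·s/L.
C = Vt/(Pplat − PEEP) = 570.0 / (20 − 8) = 570.0/12.0 = 47.5 mL/cmH2O.
τ = R × C = 5.357 × 0.0475 L/cmH2O = 0.2545 s.
Fraction remaining = e^(−Te/τ) = e^(−0.24/0.2545) = 0.3894.
Trapped volume = 570.0 × 0.3894 = 221.96 mL.

222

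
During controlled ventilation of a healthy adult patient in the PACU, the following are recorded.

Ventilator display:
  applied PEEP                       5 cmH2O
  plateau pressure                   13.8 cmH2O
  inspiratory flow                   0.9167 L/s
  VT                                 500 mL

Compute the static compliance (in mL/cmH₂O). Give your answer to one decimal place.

56.8

Cstat = Vt / (Pplat − PEEP) = 500 / (13.8 − 5) = 500 / 8.8 = 56.818 mL/cmH2O.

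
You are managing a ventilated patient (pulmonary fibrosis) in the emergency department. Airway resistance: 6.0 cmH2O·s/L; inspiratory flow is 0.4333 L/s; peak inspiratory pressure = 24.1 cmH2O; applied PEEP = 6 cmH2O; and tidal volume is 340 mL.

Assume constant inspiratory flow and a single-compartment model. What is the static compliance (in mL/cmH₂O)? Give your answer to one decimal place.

21.9

Equation of motion (constant flow): PIP = Vt/C + R·V̇ + PEEP.
Vt/C = PIP − R·V̇ − PEEP = 24.1 − 6.0×0.4333 − 6 = 24.1 − 2.6 − 6 = 15.5 cmH2O.
C = Vt / 15.5 = 340 / 15.5 = 21.935 mL/cmH2O.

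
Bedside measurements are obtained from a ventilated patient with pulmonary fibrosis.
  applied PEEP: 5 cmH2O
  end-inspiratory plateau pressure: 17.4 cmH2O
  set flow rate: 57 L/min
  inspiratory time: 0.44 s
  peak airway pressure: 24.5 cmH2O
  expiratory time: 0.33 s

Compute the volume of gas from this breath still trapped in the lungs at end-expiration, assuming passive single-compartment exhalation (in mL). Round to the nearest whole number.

Flow: 57 L/min ÷ 60 = 0.95 L/s.
Vt = flow × Ti = 0.95 L/s × 0.44 s × 1000 mL/L = 418.0 mL.
R = (PIP − Pplat)/V̇ = (24.5 − 17.4) / 0.95 = 7.1/0.95 = 7.474 cmH2O·s/L.
C = Vt/(Pplat − PEEP) = 418.0 / (17.4 − 5) = 418.0/12.4 = 33.71 mL/cmH2O.
τ = R × C = 7.474 × 0.03371 L/cmH2O = 0.2519 s.
Fraction remaining = e^(−Te/τ) = e^(−0.33/0.2519) = 0.2698.
Trapped volume = 418.0 × 0.2698 = 112.78 mL.

113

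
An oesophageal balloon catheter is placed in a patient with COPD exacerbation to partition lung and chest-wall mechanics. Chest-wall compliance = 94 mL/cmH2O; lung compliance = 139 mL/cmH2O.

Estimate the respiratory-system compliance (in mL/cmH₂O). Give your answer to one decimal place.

56.1

Lung and chest wall are elastances in series: 1/Crs = 1/CL + 1/Ccw.
1/Crs = 1/139 + 1/94 = 0.01783.
Crs = 56.085 mL/cmH2O.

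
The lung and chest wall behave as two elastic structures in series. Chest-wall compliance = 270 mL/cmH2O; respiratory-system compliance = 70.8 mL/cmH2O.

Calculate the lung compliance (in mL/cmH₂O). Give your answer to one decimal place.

96.0

1/CL = 1/Crs − 1/Ccw.
1/CL = 1/70.8 − 1/270 = 0.01042.
CL = 95.969 mL/cmH2O.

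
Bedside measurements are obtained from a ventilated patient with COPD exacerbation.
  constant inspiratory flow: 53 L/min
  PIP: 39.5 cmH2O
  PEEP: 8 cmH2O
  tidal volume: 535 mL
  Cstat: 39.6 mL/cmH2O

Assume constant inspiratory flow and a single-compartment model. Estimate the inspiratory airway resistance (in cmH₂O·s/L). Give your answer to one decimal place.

Flow: 53 L/min ÷ 60 = 0.8833 L/s.
Equation of motion (constant flow): PIP = Vt/C + R·V̇ + PEEP.
R·V̇ = PIP − Vt/C − PEEP = 39.5 − 535/39.6 − 8 = 39.5 − 13.51 − 8 = 17.99 cmH2O.
R = 17.99 / 0.8833 = 20.367 cmH2O·s/L.

20.4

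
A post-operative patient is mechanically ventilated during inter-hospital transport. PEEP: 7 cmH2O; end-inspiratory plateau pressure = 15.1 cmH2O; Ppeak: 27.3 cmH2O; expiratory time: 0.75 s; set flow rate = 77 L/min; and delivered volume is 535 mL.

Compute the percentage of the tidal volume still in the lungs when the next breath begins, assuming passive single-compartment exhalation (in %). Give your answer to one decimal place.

30.3

Flow: 77 L/min ÷ 60 = 1.2833 L/s.
R = (PIP − Pplat)/V̇ = (27.3 − 15.1) / 1.2833 = 12.2/1.2833 = 9.507 cmH2O·s/L.
C = Vt/(Pplat − PEEP) = 535.0 / (15.1 − 7) = 535.0/8.1 = 66.049 mL/cmH2O.
τ = R × C = 9.507 × 0.06605 L/cmH2O = 0.6279 s.
Fraction remaining at end-expiration = e^(−Te/τ) = e^(−0.75/0.6279) = 0.3029 → 30.29%.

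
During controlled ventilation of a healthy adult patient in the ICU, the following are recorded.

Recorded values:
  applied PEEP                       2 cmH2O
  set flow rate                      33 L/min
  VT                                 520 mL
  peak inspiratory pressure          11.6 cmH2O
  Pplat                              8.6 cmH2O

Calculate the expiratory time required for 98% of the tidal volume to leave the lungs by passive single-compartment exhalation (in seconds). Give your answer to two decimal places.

1.68

Flow: 33 L/min ÷ 60 = 0.55 L/s.
R = (PIP − Pplat)/V̇ = (11.6 − 8.6) / 0.55 = 3.0/0.55 = 5.455 cmH2O·s/L.
C = Vt/(Pplat − PEEP) = 520.0 / (8.6 − 2) = 520.0/6.6 = 78.788 mL/cmH2O.
τ = R × C = 5.455 × 0.07879 L/cmH2O = 0.4298 s.
t = −τ·ln(1 − 0.98) = −0.4298·ln(0.02) = 1.681 s.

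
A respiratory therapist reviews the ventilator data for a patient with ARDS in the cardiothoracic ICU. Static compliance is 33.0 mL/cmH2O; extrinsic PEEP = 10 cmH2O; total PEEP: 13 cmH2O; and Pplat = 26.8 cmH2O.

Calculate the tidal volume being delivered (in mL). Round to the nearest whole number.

End-expiratory occlusion gives total PEEP = 13 cmH2O (intrinsic PEEP = 13 − 10 = 3). Use total PEEP for the elastic gradient.
Vt = Cstat × (Pplat − PEEPtotal) = 33.0 × (26.8 − 13) = 33.0 × 13.8 = 455.4 mL.

455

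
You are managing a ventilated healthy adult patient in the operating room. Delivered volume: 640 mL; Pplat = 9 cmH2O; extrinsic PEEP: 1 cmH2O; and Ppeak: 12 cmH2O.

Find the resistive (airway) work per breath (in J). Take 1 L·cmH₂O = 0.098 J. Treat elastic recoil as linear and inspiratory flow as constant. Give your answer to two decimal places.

With constant inspiratory flow the resistive pressure is constant at PIP − Pplat = 12 − 9 = 3.0 cmH2O, so resistive work = 3.0 × 0.640 = 1.92 L·cmH2O.
× 0.098 J/(L·cmH2O) → 0.1882 J.

0.19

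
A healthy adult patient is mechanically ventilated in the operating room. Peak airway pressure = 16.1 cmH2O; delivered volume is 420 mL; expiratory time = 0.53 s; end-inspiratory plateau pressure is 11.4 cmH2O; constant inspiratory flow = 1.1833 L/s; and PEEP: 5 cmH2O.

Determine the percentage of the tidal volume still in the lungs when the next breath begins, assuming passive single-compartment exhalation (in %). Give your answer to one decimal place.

R = (PIP − Pplat)/V̇ = (16.1 − 11.4) / 1.1833 = 4.7/1.1833 = 3.972 cmH2O·s/L.
C = Vt/(Pplat − PEEP) = 420.0 / (11.4 − 5) = 420.0/6.4 = 65.625 mL/cmH2O.
τ = R × C = 3.972 × 0.06563 L/cmH2O = 0.2607 s.
Fraction remaining at end-expiration = e^(−Te/τ) = e^(−0.53/0.2607) = 0.1309 → 13.09%.

13.1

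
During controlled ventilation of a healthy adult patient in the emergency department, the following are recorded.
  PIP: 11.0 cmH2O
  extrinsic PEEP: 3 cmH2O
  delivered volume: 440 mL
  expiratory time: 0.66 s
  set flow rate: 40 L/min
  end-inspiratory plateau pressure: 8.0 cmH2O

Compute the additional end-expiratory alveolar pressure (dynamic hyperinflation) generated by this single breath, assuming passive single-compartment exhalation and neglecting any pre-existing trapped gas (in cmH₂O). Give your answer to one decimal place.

0.9

Flow: 40 L/min ÷ 60 = 0.6667 L/s.
R = (PIP − Pplat)/V̇ = (11.0 − 8.0) / 0.6667 = 3.0/0.6667 = 4.5 cmH2O·s/L.
C = Vt/(Pplat − PEEP) = 440.0 / (8.0 − 3) = 440.0/5.0 = 88.0 mL/cmH2O.
τ = R × C = 4.5 × 0.088 L/cmH2O = 0.396 s.
Fraction remaining = e^(−Te/τ) = e^(−0.66/0.396) = 0.1889; trapped volume = 440.0 × 0.1889 = 83.116 mL.
Additional alveolar pressure from trapping ≈ V_trapped / C = 83.116 / 88.0 = 0.9445 cmH2O.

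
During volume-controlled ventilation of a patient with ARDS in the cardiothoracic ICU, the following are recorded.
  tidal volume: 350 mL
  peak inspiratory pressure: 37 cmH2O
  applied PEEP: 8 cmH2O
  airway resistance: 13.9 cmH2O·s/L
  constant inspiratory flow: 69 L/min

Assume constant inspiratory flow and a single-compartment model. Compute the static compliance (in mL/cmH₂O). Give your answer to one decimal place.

Flow: 69 L/min ÷ 60 = 1.15 L/s.
Equation of motion (constant flow): PIP = Vt/C + R·V̇ + PEEP.
Vt/C = PIP − R·V̇ − PEEP = 37 − 13.9×1.15 − 8 = 37 − 15.985 − 8 = 13.015 cmH2O.
C = Vt / 13.015 = 350 / 13.015 = 26.892 mL/cmH2O.

26.9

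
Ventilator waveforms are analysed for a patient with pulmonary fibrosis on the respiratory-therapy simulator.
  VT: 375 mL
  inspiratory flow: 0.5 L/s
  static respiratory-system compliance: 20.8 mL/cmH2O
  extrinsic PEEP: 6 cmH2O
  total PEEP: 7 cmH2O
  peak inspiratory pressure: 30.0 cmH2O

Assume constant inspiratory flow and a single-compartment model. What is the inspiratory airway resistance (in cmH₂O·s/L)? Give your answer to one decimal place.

9.9

Total PEEP = 7 cmH2O (set 6 + intrinsic 1); this is the baseline alveolar pressure.
Equation of motion (constant flow): PIP = Vt/C + R·V̇ + PEEP.
R·V̇ = PIP − Vt/C − PEEP = 30.0 − 375/20.8 − 7 = 30.0 − 18.029 − 7 = 4.971 cmH2O.
R = 4.971 / 0.5 = 9.942 cmH2O·s/L.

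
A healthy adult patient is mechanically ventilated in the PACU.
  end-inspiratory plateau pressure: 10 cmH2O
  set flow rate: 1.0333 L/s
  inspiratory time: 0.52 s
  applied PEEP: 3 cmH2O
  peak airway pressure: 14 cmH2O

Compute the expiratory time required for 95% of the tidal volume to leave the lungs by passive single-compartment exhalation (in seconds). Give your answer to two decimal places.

Vt = flow × Ti = 1.0333 L/s × 0.52 s × 1000 mL/L = 537.32 mL.
R = (PIP − Pplat)/V̇ = (14 − 10) / 1.0333 = 4.0/1.0333 = 3.871 cmH2O·s/L.
C = Vt/(Pplat − PEEP) = 537.32 / (10 − 3) = 537.32/7.0 = 76.76 mL/cmH2O.
τ = R × C = 3.871 × 0.07676 L/cmH2O = 0.2971 s.
t = −τ·ln(1 − 0.95) = −0.2971·ln(0.05) = 0.89 s.

0.89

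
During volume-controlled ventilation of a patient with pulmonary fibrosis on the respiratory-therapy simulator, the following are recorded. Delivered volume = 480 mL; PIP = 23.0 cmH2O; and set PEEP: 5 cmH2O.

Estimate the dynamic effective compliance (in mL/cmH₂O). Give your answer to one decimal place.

Dynamic compliance = Vt / (PIP − PEEP) = 480 / (23.0 − 5) = 480 / 18.0 = 26.667 mL/cmH2O.

26.7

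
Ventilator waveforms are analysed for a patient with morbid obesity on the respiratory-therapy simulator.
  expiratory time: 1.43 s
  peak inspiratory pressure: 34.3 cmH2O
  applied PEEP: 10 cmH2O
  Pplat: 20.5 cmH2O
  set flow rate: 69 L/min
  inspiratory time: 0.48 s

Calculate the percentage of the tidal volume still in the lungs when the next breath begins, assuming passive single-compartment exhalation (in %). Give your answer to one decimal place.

Flow: 69 L/min ÷ 60 = 1.15 L/s.
Vt = flow × Ti = 1.15 L/s × 0.48 s × 1000 mL/L = 552.0 mL.
R = (PIP − Pplat)/V̇ = (34.3 − 20.5) / 1.15 = 13.8/1.15 = 12.0 cmH2O·s/L.
C = Vt/(Pplat − PEEP) = 552.0 / (20.5 − 10) = 552.0/10.5 = 52.571 mL/cmH2O.
τ = R × C = 12.0 × 0.05257 L/cmH2O = 0.6308 s.
Fraction remaining at end-expiration = e^(−Te/τ) = e^(−1.43/0.6308) = 0.1036 → 10.36%.

10.4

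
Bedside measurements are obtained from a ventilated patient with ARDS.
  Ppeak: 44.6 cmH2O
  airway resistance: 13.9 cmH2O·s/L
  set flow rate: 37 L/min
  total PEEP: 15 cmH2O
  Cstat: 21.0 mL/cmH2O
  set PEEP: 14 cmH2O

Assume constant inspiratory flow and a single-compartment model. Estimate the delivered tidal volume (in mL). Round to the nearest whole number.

Flow: 37 L/min ÷ 60 = 0.6167 L/s.
Total PEEP = 15 cmH2O (set 14 + intrinsic 1); this is the baseline alveolar pressure.
Equation of motion (constant flow): PIP = Vt/C + R·V̇ + PEEP.
Vt/C = PIP − R·V̇ − PEEP = 44.6 − 8.572 − 15 = 21.028 cmH2O.
Vt = C × 21.028 = 21.0 × 21.028 = 441.59 mL.

442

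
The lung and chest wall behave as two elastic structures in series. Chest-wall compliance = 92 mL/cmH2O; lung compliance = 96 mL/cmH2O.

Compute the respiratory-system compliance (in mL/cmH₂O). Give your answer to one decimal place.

47.0

Lung and chest wall are elastances in series: 1/Crs = 1/CL + 1/Ccw.
1/Crs = 1/96 + 1/92 = 0.02129.
Crs = 46.97 mL/cmH2O.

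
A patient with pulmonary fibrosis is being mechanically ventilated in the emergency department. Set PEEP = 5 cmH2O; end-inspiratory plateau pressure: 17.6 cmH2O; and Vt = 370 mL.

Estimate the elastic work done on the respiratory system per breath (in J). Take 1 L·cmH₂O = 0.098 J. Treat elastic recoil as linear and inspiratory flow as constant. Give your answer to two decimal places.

0.23

Elastic work ≈ ½ × (Pplat − PEEP) × Vt = 0.5 × (17.6 − 5) × 0.370 L = 0.5 × 12.6 × 0.370 = 2.331 L·cmH2O.
× 0.098 J/(L·cmH2O) → 0.2284 J.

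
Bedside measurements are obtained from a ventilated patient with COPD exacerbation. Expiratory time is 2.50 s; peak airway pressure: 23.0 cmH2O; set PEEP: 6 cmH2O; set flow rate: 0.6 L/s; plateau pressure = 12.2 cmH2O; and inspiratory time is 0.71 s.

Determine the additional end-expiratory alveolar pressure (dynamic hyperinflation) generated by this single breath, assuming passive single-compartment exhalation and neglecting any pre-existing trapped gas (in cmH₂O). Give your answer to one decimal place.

0.8

Vt = flow × Ti = 0.6 L/s × 0.71 s × 1000 mL/L = 426.0 mL.
R = (PIP − Pplat)/V̇ = (23.0 − 12.2) / 0.6 = 10.8/0.6 = 18.0 cmH2O·s/L.
C = Vt/(Pplat − PEEP) = 426.0 / (12.2 − 6) = 426.0/6.2 = 68.71 mL/cmH2O.
τ = R × C = 18.0 × 0.06871 L/cmH2O = 1.237 s.
Fraction remaining = e^(−Te/τ) = e^(−2.50/1.237) = 0.1325; trapped volume = 426.0 × 0.1325 = 56.445 mL.
Additional alveolar pressure from trapping ≈ V_trapped / C = 56.445 / 68.71 = 0.8215 cmH2O.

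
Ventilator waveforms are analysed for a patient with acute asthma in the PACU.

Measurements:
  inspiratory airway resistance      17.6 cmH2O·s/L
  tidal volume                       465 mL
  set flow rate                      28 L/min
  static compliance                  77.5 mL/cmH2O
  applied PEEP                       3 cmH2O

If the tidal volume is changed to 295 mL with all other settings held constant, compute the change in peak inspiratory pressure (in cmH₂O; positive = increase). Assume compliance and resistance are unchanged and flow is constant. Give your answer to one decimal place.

PIP = Vt/C + R·V̇ + PEEP (constant-flow equation of motion).
Only the elastic term changes: ΔPIP = ΔVt / C = (295 − 465) / 77.5 = -2.194 cmH2O.

-2.2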